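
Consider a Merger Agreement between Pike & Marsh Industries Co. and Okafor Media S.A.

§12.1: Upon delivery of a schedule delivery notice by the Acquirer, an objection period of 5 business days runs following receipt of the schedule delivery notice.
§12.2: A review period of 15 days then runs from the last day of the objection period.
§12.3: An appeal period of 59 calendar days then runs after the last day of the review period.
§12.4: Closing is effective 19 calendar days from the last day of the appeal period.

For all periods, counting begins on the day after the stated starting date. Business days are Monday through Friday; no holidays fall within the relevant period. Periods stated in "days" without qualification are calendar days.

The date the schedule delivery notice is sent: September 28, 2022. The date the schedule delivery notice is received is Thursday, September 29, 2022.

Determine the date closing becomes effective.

January 7, 2023

From Thursday, September 29, 2022, 5 business days (Sep 30, Oct 3, Oct 4, Oct 5, Oct 6, skipping weekends) brings us to Thursday, October 6, 2022, which is the last day of the objection period.
The last day of the review period: 15 calendar days after October 6, 2022 is October 21, 2022.
The last day of the appeal period: October 21, 2022 + 59 days = December 19, 2022.
The date closing becomes effective: December 19, 2022 + 19 days = January 7, 2023.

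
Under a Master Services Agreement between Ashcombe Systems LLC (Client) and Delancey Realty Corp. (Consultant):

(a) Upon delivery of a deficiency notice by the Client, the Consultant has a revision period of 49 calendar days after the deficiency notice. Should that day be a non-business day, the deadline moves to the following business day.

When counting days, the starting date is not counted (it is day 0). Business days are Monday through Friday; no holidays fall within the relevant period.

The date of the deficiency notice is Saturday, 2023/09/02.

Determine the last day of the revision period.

The last day of the revision period: 2023/09/02 + 49 days = 2023/10/21. That falls on a Saturday, so it rolls to the next business day, Monday, 2023/10/23.

2023/10/23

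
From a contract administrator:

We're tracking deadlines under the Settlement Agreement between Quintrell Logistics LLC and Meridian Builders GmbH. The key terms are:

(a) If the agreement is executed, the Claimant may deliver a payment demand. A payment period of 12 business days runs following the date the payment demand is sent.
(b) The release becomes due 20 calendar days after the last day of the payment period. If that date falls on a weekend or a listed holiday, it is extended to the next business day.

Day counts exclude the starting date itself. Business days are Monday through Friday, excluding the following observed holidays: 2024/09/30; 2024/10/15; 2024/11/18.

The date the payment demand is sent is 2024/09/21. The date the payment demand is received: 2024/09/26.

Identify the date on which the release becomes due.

2024/10/29

The last day of the payment period: 12 business days after Saturday, 2024/09/21, skipping weekends and the listed holiday on Sep 30 — Sep 23, Sep 24, Sep 25, Sep 26, …, Oct 7, Oct 8, Oct 9 — lands on Wednesday, 2024/10/09.
The date on which the release becomes due: 2024/10/09 + 20 days = 2024/10/29. 2024/10/29 is a Tuesday and is not a listed holiday, so no roll-forward applies.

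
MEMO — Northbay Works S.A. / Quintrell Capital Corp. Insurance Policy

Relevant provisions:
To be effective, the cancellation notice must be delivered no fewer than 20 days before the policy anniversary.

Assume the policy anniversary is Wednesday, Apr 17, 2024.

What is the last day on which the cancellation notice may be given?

Mar 28, 2024

Apr 17, 2024 minus 20 days is Mar 28, 2024.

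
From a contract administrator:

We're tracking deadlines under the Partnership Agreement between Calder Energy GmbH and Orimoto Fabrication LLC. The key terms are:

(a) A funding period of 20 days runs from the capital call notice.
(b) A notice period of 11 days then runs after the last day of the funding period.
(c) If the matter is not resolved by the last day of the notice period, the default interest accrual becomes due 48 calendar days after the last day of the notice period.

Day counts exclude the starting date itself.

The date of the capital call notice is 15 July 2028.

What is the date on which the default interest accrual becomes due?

2 October 2028

The last day of the funding period: 15 July 2028 + 20 days = 4 August 2028.
The last day of the notice period: 4 August 2028 + 11 days = 15 August 2028.
The date on which the default interest accrual becomes due: 15 August 2028 + 48 days = 2 October 2028.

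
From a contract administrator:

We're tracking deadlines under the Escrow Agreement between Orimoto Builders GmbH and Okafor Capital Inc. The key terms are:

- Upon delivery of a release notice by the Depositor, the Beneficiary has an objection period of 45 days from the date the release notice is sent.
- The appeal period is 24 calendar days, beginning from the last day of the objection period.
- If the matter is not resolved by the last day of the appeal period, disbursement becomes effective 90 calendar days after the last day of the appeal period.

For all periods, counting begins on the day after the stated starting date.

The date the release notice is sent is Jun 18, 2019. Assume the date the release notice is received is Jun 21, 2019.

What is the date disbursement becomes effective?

Nov 24, 2019

The last day of the objection period: 45 calendar days after Jun 18, 2019 is Aug 2, 2019.
Adding 24 calendar days to Aug 2, 2019 gives Aug 26, 2019, which is the last day of the appeal period.
The date disbursement becomes effective: 90 calendar days after Aug 26, 2019 is Nov 24, 2019.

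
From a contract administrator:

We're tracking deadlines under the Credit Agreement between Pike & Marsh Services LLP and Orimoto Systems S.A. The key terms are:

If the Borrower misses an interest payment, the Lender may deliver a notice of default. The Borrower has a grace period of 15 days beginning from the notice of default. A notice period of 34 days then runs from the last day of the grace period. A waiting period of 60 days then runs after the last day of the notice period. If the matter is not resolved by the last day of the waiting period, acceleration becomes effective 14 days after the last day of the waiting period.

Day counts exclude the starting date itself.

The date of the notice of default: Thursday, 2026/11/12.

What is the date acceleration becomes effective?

2027/03/15

The last day of the grace period: 15 calendar days after 2026/11/12 is 2026/11/27.
The last day of the notice period: 2026/11/27 + 34 days = 2026/12/31.
The last day of the waiting period: 2026/12/31 + 60 days = 2027/03/01.
Adding 14 calendar days to 2027/03/01 gives 2027/03/15, which is the date acceleration becomes effective.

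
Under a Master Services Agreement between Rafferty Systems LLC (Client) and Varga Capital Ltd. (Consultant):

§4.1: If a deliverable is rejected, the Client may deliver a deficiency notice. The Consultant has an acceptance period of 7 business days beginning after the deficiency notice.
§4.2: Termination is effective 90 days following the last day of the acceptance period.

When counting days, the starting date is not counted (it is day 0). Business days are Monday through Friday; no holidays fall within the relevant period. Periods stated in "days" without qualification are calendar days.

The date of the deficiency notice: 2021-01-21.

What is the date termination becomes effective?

2021-05-02

The last day of the acceptance period: 7 business days after Thursday, 2021-01-21, skipping weekends — Jan 22, Jan 25, Jan 26, Jan 27, Jan 28, Jan 29, Feb 1 — lands on Monday, 2021-02-01.
The date termination becomes effective: 2021-02-01 + 90 days = 2021-05-02.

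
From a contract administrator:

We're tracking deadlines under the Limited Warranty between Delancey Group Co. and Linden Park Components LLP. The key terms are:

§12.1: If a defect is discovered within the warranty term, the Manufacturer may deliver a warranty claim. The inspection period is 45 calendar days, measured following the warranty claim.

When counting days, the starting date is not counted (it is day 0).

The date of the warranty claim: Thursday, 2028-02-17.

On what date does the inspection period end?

The last day of the inspection period: 45 calendar days after 2028-02-17 is 2028-04-02.

2028-04-02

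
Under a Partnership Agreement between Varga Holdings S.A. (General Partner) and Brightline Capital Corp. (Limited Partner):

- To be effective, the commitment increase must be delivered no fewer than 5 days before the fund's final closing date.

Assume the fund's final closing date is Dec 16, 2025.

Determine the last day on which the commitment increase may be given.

Dec 11, 2025

Dec 16, 2025 minus 5 days is Dec 11, 2025.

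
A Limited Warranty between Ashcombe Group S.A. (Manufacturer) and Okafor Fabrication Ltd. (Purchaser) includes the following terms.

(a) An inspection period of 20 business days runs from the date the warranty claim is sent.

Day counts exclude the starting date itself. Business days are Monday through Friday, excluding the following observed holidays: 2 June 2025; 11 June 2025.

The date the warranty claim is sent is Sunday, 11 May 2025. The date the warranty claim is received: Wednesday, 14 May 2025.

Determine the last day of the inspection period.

9 June 2025

The last day of the inspection period: 20 business days after Sunday, 11 May 2025, skipping weekends and the listed holiday on Jun 2 — May 12, May 13, May 14, May 15, …, Jun 5, Jun 6, Jun 9 — lands on Monday, 9 June 2025.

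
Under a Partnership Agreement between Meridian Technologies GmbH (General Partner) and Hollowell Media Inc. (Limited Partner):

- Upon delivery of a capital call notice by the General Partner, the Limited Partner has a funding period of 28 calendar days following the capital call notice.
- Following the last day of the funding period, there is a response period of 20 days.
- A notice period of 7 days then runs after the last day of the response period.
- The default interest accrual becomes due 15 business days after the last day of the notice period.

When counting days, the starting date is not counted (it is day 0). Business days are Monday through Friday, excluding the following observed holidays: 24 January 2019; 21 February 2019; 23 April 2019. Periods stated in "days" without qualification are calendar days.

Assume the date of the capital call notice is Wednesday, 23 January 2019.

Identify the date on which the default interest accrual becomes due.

The last day of the funding period: 23 January 2019 + 28 days = 20 February 2019.
The last day of the response period: 20 calendar days after 20 February 2019 is 12 March 2019.
Adding 7 calendar days to 12 March 2019 gives 19 March 2019, which is the last day of the notice period.
The date on which the default interest accrual becomes due: counting 15 business days from Tuesday, 19 March 2019 (Mar 20, Mar 21, Mar 22, Mar 25, …, Apr 5, Apr 8, Apr 9, skipping weekends) reaches Tuesday, 9 April 2019.

9 April 2019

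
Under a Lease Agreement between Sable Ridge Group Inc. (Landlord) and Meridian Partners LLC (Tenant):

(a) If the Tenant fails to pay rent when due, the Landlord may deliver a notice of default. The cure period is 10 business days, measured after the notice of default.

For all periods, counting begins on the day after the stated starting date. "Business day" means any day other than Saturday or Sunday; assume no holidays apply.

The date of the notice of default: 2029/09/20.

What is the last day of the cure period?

From Thursday, 2029/09/20, 10 business days (Sep 21, Sep 24, Sep 25, Sep 26, Sep 27, Sep 28, Oct 1, Oct 2, Oct 3, Oct 4, skipping weekends) brings us to Thursday, 2029/10/04, which is the last day of the cure period.

2029/10/04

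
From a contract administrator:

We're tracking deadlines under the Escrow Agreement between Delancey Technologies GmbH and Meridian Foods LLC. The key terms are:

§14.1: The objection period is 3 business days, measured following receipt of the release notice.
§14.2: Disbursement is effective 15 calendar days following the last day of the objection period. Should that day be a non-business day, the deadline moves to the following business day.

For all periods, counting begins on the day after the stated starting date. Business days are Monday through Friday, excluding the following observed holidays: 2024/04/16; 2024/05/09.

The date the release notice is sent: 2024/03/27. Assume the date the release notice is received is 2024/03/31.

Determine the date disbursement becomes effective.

The last day of the objection period: counting 3 business days from Sunday, 2024/03/31 (Apr 1, Apr 2, Apr 3, skipping weekends) reaches Wednesday, 2024/04/03.
The date disbursement becomes effective: 15 calendar days after 2024/04/03 is 2024/04/18. 2024/04/18 is a Thursday and is not a listed holiday, so no roll-forward applies.

2024/04/18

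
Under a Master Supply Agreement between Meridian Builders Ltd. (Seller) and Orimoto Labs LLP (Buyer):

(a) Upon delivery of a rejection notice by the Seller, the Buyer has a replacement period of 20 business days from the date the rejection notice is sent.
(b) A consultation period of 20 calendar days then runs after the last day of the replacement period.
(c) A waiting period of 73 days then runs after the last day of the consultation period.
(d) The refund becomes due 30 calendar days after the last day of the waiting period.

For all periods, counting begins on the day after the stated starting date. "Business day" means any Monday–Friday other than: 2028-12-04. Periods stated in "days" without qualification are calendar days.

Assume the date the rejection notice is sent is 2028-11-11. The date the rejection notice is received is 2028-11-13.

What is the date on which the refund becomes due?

The last day of the replacement period: 20 business days after Saturday, 2028-11-11, skipping weekends and the listed holiday on Dec 4 — Nov 13, Nov 14, Nov 15, Nov 16, …, Dec 7, Dec 8, Dec 11 — lands on Monday, 2028-12-11.
The last day of the consultation period: 20 calendar days after 2028-12-11 is 2028-12-31.
The last day of the waiting period: 73 calendar days after 2028-12-31 is 2029-03-14.
Adding 30 calendar days to 2029-03-14 gives 2029-04-13, which is the date on which the refund becomes due.

2029-04-13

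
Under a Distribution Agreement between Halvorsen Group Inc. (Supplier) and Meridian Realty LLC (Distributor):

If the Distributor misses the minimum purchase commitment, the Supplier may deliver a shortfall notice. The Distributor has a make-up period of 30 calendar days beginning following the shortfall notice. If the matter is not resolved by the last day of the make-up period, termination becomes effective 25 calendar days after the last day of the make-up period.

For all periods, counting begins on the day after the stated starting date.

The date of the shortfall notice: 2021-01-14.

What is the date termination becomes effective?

2021-03-10

The last day of the make-up period: 30 calendar days after 2021-01-14 is 2021-02-13.
Adding 25 calendar days to 2021-02-13 gives 2021-03-10, which is the date termination becomes effective.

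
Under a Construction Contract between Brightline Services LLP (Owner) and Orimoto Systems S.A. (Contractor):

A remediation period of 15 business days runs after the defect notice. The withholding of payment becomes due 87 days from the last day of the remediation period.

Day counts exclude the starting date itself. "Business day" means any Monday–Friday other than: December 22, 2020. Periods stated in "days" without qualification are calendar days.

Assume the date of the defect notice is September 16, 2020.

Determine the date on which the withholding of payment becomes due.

From Wednesday, September 16, 2020, 15 business days (Sep 17, Sep 18, Sep 21, Sep 22, …, Oct 5, Oct 6, Oct 7, skipping weekends) brings us to Wednesday, October 7, 2020, which is the last day of the remediation period.
The date on which the withholding of payment becomes due: October 7, 2020 + 87 days = January 2, 2021.

January 2, 2021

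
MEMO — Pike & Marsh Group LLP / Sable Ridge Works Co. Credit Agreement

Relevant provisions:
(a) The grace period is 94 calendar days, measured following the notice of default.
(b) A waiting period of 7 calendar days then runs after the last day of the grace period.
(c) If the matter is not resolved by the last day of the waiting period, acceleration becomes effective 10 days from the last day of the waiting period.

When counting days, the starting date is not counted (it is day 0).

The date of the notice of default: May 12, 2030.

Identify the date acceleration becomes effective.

August 31, 2030

The last day of the grace period: May 12, 2030 + 94 days = August 14, 2030.
The last day of the waiting period: August 14, 2030 + 7 days = August 21, 2030.
The date acceleration becomes effective: August 21, 2030 + 10 days = August 31, 2030.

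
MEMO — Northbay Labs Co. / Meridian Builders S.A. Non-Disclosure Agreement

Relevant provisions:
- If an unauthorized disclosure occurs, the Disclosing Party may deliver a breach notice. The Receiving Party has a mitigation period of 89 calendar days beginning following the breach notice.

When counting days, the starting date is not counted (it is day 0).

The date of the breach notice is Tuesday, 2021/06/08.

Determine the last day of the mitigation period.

Adding 89 calendar days to 2021/06/08 gives 2021/09/05, which is the last day of the mitigation period.

2021/09/05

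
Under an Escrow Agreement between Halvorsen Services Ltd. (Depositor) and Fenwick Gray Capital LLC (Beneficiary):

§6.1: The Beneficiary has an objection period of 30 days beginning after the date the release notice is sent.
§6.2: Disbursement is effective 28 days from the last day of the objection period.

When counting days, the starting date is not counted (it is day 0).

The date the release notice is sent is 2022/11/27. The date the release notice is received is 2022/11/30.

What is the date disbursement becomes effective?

2023/01/24

The last day of the objection period: 2022/11/27 + 30 days = 2022/12/27.
Adding 28 calendar days to 2022/12/27 gives 2023/01/24, which is the date disbursement becomes effective.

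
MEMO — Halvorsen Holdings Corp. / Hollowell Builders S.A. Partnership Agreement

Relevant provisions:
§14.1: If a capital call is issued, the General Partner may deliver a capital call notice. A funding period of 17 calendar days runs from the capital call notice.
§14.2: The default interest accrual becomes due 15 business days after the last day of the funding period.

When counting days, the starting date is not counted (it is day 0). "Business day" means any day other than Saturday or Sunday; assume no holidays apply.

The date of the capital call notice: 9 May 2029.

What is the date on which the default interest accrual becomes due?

Adding 17 calendar days to 9 May 2029 gives 26 May 2029, which is the last day of the funding period.
From Saturday, 26 May 2029, 15 business days (May 28, May 29, May 30, May 31, …, Jun 13, Jun 14, Jun 15, skipping weekends) brings us to Friday, 15 June 2029, which is the date on which the default interest accrual becomes due.

15 June 2029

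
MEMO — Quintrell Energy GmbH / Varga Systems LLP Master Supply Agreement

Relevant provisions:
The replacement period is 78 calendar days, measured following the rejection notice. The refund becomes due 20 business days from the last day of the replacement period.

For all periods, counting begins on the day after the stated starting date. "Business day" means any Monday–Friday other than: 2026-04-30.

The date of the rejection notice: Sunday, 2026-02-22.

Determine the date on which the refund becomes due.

The last day of the replacement period: 78 calendar days after 2026-02-22 is 2026-05-11.
The date on which the refund becomes due: counting 20 business days from Monday, 2026-05-11 (May 12, May 13, May 14, May 15, …, Jun 4, Jun 5, Jun 8, skipping weekends) reaches Monday, 2026-06-08.

2026-06-08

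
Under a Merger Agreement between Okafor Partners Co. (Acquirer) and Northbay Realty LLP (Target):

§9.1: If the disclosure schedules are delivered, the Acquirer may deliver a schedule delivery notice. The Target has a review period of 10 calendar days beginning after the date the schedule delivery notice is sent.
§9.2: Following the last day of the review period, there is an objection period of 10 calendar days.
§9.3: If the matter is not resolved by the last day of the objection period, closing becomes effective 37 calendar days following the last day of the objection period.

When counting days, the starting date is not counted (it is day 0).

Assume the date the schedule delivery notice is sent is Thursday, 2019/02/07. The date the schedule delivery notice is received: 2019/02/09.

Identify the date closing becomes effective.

2019/04/05

The last day of the review period: 10 calendar days after 2019/02/07 is 2019/02/17.
The last day of the objection period: 10 calendar days after 2019/02/17 is 2019/02/27.
The date closing becomes effective: 2019/02/27 + 37 days = 2019/04/05.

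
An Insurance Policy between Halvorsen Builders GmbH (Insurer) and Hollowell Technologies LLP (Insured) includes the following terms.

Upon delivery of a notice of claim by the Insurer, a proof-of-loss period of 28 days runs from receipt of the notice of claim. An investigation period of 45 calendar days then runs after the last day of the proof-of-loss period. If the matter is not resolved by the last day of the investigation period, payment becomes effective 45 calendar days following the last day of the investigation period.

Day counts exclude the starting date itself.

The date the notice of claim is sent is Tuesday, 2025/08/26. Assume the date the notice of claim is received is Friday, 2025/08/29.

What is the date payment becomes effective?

Adding 28 calendar days to 2025/08/29 gives 2025/09/26, which is the last day of the proof-of-loss period.
The last day of the investigation period: 2025/09/26 + 45 days = 2025/11/10.
The date payment becomes effective: 2025/11/10 + 45 days = 2025/12/25.

2025/12/25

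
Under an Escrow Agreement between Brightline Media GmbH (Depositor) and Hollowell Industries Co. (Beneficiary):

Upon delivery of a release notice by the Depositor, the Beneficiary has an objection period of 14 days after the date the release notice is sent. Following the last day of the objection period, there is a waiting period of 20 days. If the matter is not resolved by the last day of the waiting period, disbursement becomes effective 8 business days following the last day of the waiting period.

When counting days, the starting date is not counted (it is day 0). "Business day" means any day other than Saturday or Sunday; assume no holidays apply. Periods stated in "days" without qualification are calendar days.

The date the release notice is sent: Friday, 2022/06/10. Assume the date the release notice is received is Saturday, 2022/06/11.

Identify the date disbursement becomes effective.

The last day of the objection period: 14 calendar days after 2022/06/10 is 2022/06/24.
The last day of the waiting period: 2022/06/24 + 20 days = 2022/07/14.
From Thursday, 2022/07/14, 8 business days (Jul 15, Jul 18, Jul 19, Jul 20, Jul 21, Jul 22, Jul 25, Jul 26, skipping weekends) brings us to Tuesday, 2022/07/26, which is the date disbursement becomes effective.

2022/07/26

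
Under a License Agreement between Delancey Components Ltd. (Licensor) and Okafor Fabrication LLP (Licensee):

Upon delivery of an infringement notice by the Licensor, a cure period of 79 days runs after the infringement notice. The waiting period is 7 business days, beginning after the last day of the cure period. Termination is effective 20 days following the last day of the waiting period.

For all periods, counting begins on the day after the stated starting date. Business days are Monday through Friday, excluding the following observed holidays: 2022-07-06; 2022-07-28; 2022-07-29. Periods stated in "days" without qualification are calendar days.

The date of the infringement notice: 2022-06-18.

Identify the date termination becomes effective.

The last day of the cure period: 2022-06-18 + 79 days = 2022-09-05.
The last day of the waiting period: 7 business days after Monday, 2022-09-05, skipping weekends — Sep 6, Sep 7, Sep 8, Sep 9, Sep 12, Sep 13, Sep 14 — lands on Wednesday, 2022-09-14.
The date termination becomes effective: 20 calendar days after 2022-09-14 is 2022-10-04.

2022-10-04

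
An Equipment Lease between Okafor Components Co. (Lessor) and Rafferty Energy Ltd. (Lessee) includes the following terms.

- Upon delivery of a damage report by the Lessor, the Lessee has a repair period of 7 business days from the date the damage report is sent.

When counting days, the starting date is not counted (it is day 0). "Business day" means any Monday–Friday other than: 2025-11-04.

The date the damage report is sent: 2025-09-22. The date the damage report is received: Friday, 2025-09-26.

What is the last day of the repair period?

The last day of the repair period: 7 business days after Monday, 2025-09-22, skipping weekends — Sep 23, Sep 24, Sep 25, Sep 26, Sep 29, Sep 30, Oct 1 — lands on Wednesday, 2025-10-01.

2025-10-01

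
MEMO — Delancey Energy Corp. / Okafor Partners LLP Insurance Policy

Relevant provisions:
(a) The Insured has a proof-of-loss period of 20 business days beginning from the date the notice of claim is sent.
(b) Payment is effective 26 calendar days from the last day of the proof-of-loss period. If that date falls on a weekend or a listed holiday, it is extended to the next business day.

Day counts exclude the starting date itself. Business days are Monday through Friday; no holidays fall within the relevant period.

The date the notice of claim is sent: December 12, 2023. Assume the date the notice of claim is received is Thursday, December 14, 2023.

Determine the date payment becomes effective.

February 5, 2024

The last day of the proof-of-loss period: 20 business days after Tuesday, December 12, 2023, skipping weekends — Dec 13, Dec 14, Dec 15, Dec 18, …, Jan 5, Jan 8, Jan 9 — lands on Tuesday, January 9, 2024.
The date payment becomes effective: 26 calendar days after January 9, 2024 is February 4, 2024. That falls on a Sunday, so it rolls to the next business day, Monday, February 5, 2024.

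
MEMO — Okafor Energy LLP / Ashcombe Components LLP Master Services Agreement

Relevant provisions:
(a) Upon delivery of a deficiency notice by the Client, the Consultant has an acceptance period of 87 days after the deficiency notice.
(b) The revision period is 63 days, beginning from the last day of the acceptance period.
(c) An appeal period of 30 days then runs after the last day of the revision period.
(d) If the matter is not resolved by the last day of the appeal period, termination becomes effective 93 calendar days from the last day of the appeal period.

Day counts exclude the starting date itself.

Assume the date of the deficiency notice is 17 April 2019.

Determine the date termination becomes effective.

15 January 2020

The last day of the acceptance period: 17 April 2019 + 87 days = 13 July 2019.
The last day of the revision period: 13 July 2019 + 63 days = 14 September 2019.
The last day of the appeal period: 14 September 2019 + 30 days = 14 October 2019.
The date termination becomes effective: 14 October 2019 + 93 days = 15 January 2020.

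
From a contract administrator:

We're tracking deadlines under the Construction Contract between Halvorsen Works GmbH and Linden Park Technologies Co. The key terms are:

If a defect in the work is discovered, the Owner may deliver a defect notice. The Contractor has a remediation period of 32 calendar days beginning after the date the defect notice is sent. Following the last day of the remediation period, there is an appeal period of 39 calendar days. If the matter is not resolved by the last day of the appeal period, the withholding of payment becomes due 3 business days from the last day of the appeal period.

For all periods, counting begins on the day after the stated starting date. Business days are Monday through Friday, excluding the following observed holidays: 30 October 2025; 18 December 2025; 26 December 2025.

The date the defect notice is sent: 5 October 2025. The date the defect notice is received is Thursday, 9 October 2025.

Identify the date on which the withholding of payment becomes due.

The last day of the remediation period: 32 calendar days after 5 October 2025 is 6 November 2025.
The last day of the appeal period: 6 November 2025 + 39 days = 15 December 2025.
The date on which the withholding of payment becomes due: counting 3 business days from Monday, 15 December 2025 (Dec 16, Dec 17, Dec 19, skipping weekends and the listed holiday on Dec 18) reaches Friday, 19 December 2025.

19 December 2025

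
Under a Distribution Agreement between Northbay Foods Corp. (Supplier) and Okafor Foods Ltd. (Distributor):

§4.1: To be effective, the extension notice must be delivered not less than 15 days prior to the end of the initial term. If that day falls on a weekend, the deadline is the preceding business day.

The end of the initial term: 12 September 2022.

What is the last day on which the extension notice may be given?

12 September 2022 minus 15 days is 28 August 2022. That is a Sunday, so the deadline moves back to Friday, 26 August 2022.

26 August 2022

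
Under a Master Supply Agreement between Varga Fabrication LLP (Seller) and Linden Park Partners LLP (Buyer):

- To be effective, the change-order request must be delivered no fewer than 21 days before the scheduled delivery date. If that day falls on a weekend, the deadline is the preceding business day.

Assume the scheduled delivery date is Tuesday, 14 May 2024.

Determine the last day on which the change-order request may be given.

23 April 2024

Counting back 21 calendar days from 14 May 2024 gives 23 April 2024. That is a Tuesday, so no adjustment is needed.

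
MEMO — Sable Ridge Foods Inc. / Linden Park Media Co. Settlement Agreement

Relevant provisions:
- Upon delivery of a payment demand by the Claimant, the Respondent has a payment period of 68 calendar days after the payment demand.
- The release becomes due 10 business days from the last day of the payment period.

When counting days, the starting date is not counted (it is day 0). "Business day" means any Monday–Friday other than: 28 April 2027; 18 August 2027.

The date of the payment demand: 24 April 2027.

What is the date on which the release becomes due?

15 July 2027

Adding 68 calendar days to 24 April 2027 gives 1 July 2027, which is the last day of the payment period.
The date on which the release becomes due: 10 business days after Thursday, 1 July 2027, skipping weekends — Jul 2, Jul 5, Jul 6, Jul 7, Jul 8, Jul 9, Jul 12, Jul 13, Jul 14, Jul 15 — lands on Thursday, 15 July 2027.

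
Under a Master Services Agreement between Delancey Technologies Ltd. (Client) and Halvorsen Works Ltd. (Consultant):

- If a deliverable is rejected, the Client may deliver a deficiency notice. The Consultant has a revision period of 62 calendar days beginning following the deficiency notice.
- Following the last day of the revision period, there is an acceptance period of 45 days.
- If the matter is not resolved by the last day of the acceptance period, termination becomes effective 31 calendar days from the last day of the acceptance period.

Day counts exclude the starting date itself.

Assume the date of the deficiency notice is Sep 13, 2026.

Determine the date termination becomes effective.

The last day of the revision period: Sep 13, 2026 + 62 days = Nov 14, 2026.
The last day of the acceptance period: Nov 14, 2026 + 45 days = Dec 29, 2026.
Adding 31 calendar days to Dec 29, 2026 gives Jan 29, 2027, which is the date termination becomes effective.

Jan 29, 2027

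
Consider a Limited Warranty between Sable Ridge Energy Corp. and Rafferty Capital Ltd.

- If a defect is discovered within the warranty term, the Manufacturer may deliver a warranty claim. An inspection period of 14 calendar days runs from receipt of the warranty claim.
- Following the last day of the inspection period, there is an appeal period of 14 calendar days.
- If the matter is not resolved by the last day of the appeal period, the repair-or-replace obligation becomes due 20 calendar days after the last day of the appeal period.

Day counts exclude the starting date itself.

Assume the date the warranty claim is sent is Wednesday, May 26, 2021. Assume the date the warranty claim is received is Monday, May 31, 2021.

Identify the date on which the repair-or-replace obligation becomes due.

The last day of the inspection period: May 31, 2021 + 14 days = June 14, 2021.
The last day of the appeal period: June 14, 2021 + 14 days = June 28, 2021.
The date on which the repair-or-replace obligation becomes due: 20 calendar days after June 28, 2021 is July 18, 2021.

July 18, 2021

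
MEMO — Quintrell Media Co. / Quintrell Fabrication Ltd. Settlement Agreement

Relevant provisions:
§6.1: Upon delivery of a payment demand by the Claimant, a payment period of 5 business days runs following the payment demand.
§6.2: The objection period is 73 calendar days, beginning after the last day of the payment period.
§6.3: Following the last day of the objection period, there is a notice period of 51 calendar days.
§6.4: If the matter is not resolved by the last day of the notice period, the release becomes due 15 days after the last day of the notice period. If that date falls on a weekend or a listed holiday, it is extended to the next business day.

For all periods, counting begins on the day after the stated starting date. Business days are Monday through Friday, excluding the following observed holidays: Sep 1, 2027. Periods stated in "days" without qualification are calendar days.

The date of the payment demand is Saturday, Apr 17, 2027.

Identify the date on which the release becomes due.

The last day of the payment period: 5 business days after Saturday, Apr 17, 2027, skipping weekends — Apr 19, Apr 20, Apr 21, Apr 22, Apr 23 — lands on Friday, Apr 23, 2027.
Adding 73 calendar days to Apr 23, 2027 gives Jul 5, 2027, which is the last day of the objection period.
Adding 51 calendar days to Jul 5, 2027 gives Aug 25, 2027, which is the last day of the notice period.
Adding 15 calendar days to Aug 25, 2027 gives Sep 9, 2027, which is the date on which the release becomes due. Sep 9, 2027 is a Thursday and is not a listed holiday, so no roll-forward applies.

Sep 9, 2027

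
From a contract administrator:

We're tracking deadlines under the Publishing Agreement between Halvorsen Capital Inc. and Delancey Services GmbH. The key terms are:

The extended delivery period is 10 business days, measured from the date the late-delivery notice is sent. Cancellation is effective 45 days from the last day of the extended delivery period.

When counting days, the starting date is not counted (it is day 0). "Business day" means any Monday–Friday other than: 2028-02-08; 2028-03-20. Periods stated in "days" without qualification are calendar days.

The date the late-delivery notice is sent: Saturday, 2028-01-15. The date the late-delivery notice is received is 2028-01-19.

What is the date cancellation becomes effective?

From Saturday, 2028-01-15, 10 business days (Jan 17, Jan 18, Jan 19, Jan 20, Jan 21, Jan 24, Jan 25, Jan 26, Jan 27, Jan 28, skipping weekends) brings us to Friday, 2028-01-28, which is the last day of the extended delivery period.
The date cancellation becomes effective: 2028-01-28 + 45 days = 2028-03-13.

2028-03-13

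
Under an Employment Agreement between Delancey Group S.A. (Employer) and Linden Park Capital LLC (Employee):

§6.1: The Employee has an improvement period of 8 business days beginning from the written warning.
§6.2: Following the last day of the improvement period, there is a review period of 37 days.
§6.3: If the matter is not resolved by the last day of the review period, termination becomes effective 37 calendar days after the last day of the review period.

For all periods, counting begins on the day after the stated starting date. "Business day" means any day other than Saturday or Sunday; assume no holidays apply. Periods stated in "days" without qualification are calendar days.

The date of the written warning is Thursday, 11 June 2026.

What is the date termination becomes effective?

The last day of the improvement period: counting 8 business days from Thursday, 11 June 2026 (Jun 12, Jun 15, Jun 16, Jun 17, Jun 18, Jun 19, Jun 22, Jun 23, skipping weekends) reaches Tuesday, 23 June 2026.
The last day of the review period: 23 June 2026 + 37 days = 30 July 2026.
The date termination becomes effective: 37 calendar days after 30 July 2026 is 5 September 2026.

5 September 2026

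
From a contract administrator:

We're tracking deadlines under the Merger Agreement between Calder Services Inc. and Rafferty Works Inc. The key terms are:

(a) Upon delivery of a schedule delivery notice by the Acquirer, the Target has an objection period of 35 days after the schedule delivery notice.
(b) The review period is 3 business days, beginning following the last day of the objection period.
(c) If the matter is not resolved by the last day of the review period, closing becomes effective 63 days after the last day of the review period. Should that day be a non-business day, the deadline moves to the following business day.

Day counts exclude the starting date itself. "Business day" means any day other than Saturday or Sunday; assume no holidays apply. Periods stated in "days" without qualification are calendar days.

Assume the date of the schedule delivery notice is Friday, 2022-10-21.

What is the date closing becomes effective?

2023-02-01

The last day of the objection period: 35 calendar days after 2022-10-21 is 2022-11-25.
From Friday, 2022-11-25, 3 business days (Nov 28, Nov 29, Nov 30, skipping weekends) brings us to Wednesday, 2022-11-30, which is the last day of the review period.
The date closing becomes effective: 2022-11-30 + 63 days = 2023-02-01. 2023-02-01 is a Wednesday, so no roll-forward applies.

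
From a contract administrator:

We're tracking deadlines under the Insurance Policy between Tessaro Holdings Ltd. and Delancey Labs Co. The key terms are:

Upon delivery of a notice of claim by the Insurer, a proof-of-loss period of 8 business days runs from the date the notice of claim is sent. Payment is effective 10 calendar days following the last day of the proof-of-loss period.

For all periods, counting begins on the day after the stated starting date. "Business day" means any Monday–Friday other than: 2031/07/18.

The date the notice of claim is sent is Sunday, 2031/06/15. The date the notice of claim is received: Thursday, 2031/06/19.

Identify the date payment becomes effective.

The last day of the proof-of-loss period: counting 8 business days from Sunday, 2031/06/15 (Jun 16, Jun 17, Jun 18, Jun 19, Jun 20, Jun 23, Jun 24, Jun 25, skipping weekends) reaches Wednesday, 2031/06/25.
Adding 10 calendar days to 2031/06/25 gives 2031/07/05, which is the date payment becomes effective.

2031/07/05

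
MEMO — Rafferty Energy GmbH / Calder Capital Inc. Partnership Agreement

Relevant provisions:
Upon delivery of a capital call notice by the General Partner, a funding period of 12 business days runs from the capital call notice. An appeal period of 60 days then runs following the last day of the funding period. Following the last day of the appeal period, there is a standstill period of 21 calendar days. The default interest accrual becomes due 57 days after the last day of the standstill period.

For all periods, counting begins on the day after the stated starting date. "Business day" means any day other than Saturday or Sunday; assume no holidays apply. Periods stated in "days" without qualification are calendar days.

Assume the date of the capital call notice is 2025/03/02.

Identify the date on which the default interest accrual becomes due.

The last day of the funding period: counting 12 business days from Sunday, 2025/03/02 (Mar 3, Mar 4, Mar 5, Mar 6, …, Mar 14, Mar 17, Mar 18, skipping weekends) reaches Tuesday, 2025/03/18.
The last day of the appeal period: 60 calendar days after 2025/03/18 is 2025/05/17.
Adding 21 calendar days to 2025/05/17 gives 2025/06/07, which is the last day of the standstill period.
The date on which the default interest accrual becomes due: 2025/06/07 + 57 days = 2025/08/03.

2025/08/03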